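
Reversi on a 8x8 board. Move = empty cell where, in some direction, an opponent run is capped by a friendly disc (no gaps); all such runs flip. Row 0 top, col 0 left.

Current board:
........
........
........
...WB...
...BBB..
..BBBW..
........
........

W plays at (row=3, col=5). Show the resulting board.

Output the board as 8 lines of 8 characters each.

Answer: ........
........
........
...WWW..
...BBW..
..BBBW..
........
........

Derivation:
Place W at (3,5); scan 8 dirs for brackets.
Dir NW: first cell '.' (not opp) -> no flip
Dir N: first cell '.' (not opp) -> no flip
Dir NE: first cell '.' (not opp) -> no flip
Dir W: opp run (3,4) capped by W -> flip
Dir E: first cell '.' (not opp) -> no flip
Dir SW: opp run (4,4) (5,3), next='.' -> no flip
Dir S: opp run (4,5) capped by W -> flip
Dir SE: first cell '.' (not opp) -> no flip
All flips: (3,4) (4,5)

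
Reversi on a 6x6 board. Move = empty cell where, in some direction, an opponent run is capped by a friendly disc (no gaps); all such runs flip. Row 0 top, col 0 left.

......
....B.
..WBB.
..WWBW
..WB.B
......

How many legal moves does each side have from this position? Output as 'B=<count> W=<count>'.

Answer: B=5 W=8

Derivation:
-- B to move --
(1,1): no bracket -> illegal
(1,2): no bracket -> illegal
(1,3): no bracket -> illegal
(2,1): flips 2 -> legal
(2,5): flips 1 -> legal
(3,1): flips 2 -> legal
(4,1): flips 2 -> legal
(4,4): no bracket -> illegal
(5,1): flips 2 -> legal
(5,2): no bracket -> illegal
(5,3): no bracket -> illegal
B mobility = 5
-- W to move --
(0,3): no bracket -> illegal
(0,4): no bracket -> illegal
(0,5): flips 2 -> legal
(1,2): no bracket -> illegal
(1,3): flips 2 -> legal
(1,5): flips 1 -> legal
(2,5): flips 2 -> legal
(4,4): flips 1 -> legal
(5,2): no bracket -> illegal
(5,3): flips 1 -> legal
(5,4): flips 1 -> legal
(5,5): flips 1 -> legal
W mobility = 8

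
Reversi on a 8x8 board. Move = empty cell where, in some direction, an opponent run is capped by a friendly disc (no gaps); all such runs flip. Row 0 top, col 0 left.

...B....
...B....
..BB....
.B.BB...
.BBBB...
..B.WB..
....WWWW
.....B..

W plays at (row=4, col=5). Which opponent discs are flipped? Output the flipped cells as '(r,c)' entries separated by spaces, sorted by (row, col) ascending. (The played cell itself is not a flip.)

Dir NW: opp run (3,4) (2,3), next='.' -> no flip
Dir N: first cell '.' (not opp) -> no flip
Dir NE: first cell '.' (not opp) -> no flip
Dir W: opp run (4,4) (4,3) (4,2) (4,1), next='.' -> no flip
Dir E: first cell '.' (not opp) -> no flip
Dir SW: first cell 'W' (not opp) -> no flip
Dir S: opp run (5,5) capped by W -> flip
Dir SE: first cell '.' (not opp) -> no flip

Answer: (5,5)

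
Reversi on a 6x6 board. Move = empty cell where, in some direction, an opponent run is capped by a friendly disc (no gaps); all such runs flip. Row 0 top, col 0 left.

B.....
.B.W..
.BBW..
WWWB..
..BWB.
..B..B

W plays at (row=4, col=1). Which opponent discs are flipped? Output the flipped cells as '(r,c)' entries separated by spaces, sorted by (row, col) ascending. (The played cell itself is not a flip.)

Answer: (4,2)

Derivation:
Dir NW: first cell 'W' (not opp) -> no flip
Dir N: first cell 'W' (not opp) -> no flip
Dir NE: first cell 'W' (not opp) -> no flip
Dir W: first cell '.' (not opp) -> no flip
Dir E: opp run (4,2) capped by W -> flip
Dir SW: first cell '.' (not opp) -> no flip
Dir S: first cell '.' (not opp) -> no flip
Dir SE: opp run (5,2), next=edge -> no flip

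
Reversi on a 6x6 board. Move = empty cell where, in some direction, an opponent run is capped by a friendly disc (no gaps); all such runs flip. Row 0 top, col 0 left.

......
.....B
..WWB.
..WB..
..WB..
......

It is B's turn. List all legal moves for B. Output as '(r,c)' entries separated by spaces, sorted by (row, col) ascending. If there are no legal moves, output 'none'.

Answer: (1,1) (1,3) (2,1) (3,1) (4,1) (5,1)

Derivation:
(1,1): flips 1 -> legal
(1,2): no bracket -> illegal
(1,3): flips 1 -> legal
(1,4): no bracket -> illegal
(2,1): flips 3 -> legal
(3,1): flips 1 -> legal
(3,4): no bracket -> illegal
(4,1): flips 1 -> legal
(5,1): flips 1 -> legal
(5,2): no bracket -> illegal
(5,3): no bracket -> illegal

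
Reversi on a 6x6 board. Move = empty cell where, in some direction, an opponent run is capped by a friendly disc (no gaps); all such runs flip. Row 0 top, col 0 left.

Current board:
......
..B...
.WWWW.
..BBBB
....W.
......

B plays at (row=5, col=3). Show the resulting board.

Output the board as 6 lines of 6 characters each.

Place B at (5,3); scan 8 dirs for brackets.
Dir NW: first cell '.' (not opp) -> no flip
Dir N: first cell '.' (not opp) -> no flip
Dir NE: opp run (4,4) capped by B -> flip
Dir W: first cell '.' (not opp) -> no flip
Dir E: first cell '.' (not opp) -> no flip
Dir SW: edge -> no flip
Dir S: edge -> no flip
Dir SE: edge -> no flip
All flips: (4,4)

Answer: ......
..B...
.WWWW.
..BBBB
....B.
...B..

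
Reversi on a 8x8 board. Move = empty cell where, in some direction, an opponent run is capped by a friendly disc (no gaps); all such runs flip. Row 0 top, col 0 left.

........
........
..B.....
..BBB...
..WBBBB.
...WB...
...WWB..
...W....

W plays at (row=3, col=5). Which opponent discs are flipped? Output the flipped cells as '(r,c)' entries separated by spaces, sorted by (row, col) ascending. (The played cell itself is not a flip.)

Answer: (4,4)

Derivation:
Dir NW: first cell '.' (not opp) -> no flip
Dir N: first cell '.' (not opp) -> no flip
Dir NE: first cell '.' (not opp) -> no flip
Dir W: opp run (3,4) (3,3) (3,2), next='.' -> no flip
Dir E: first cell '.' (not opp) -> no flip
Dir SW: opp run (4,4) capped by W -> flip
Dir S: opp run (4,5), next='.' -> no flip
Dir SE: opp run (4,6), next='.' -> no flip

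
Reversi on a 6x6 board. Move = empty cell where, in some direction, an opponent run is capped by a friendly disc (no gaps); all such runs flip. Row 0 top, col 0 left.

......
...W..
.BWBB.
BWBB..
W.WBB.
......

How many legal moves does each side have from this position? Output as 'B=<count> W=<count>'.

Answer: B=8 W=9

Derivation:
-- B to move --
(0,2): flips 1 -> legal
(0,3): flips 1 -> legal
(0,4): no bracket -> illegal
(1,1): flips 1 -> legal
(1,2): flips 1 -> legal
(1,4): no bracket -> illegal
(2,0): no bracket -> illegal
(4,1): flips 2 -> legal
(5,0): flips 1 -> legal
(5,1): flips 1 -> legal
(5,2): flips 1 -> legal
(5,3): no bracket -> illegal
B mobility = 8
-- W to move --
(1,0): no bracket -> illegal
(1,1): flips 1 -> legal
(1,2): no bracket -> illegal
(1,4): no bracket -> illegal
(1,5): flips 2 -> legal
(2,0): flips 2 -> legal
(2,5): flips 2 -> legal
(3,4): flips 2 -> legal
(3,5): flips 1 -> legal
(4,1): no bracket -> illegal
(4,5): flips 2 -> legal
(5,2): no bracket -> illegal
(5,3): flips 3 -> legal
(5,4): no bracket -> illegal
(5,5): flips 2 -> legal
W mobility = 9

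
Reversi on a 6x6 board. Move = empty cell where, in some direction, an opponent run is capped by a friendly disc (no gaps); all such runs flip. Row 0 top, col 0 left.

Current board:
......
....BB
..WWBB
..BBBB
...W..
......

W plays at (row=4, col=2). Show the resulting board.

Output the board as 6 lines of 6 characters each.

Answer: ......
....BB
..WWBB
..WBBB
..WW..
......

Derivation:
Place W at (4,2); scan 8 dirs for brackets.
Dir NW: first cell '.' (not opp) -> no flip
Dir N: opp run (3,2) capped by W -> flip
Dir NE: opp run (3,3) (2,4) (1,5), next=edge -> no flip
Dir W: first cell '.' (not opp) -> no flip
Dir E: first cell 'W' (not opp) -> no flip
Dir SW: first cell '.' (not opp) -> no flip
Dir S: first cell '.' (not opp) -> no flip
Dir SE: first cell '.' (not opp) -> no flip
All flips: (3,2)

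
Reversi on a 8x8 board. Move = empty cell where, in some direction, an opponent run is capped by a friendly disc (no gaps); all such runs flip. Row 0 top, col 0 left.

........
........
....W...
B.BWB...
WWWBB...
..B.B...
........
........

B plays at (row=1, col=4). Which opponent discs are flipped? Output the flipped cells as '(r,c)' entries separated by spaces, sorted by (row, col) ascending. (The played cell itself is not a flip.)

Dir NW: first cell '.' (not opp) -> no flip
Dir N: first cell '.' (not opp) -> no flip
Dir NE: first cell '.' (not opp) -> no flip
Dir W: first cell '.' (not opp) -> no flip
Dir E: first cell '.' (not opp) -> no flip
Dir SW: first cell '.' (not opp) -> no flip
Dir S: opp run (2,4) capped by B -> flip
Dir SE: first cell '.' (not opp) -> no flip

Answer: (2,4)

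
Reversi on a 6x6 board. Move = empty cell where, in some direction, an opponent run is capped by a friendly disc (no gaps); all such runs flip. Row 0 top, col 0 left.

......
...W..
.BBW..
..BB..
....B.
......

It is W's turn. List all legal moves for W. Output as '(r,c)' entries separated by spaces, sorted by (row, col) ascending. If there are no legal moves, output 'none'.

Answer: (2,0) (3,1) (4,1) (4,3)

Derivation:
(1,0): no bracket -> illegal
(1,1): no bracket -> illegal
(1,2): no bracket -> illegal
(2,0): flips 2 -> legal
(2,4): no bracket -> illegal
(3,0): no bracket -> illegal
(3,1): flips 1 -> legal
(3,4): no bracket -> illegal
(3,5): no bracket -> illegal
(4,1): flips 1 -> legal
(4,2): no bracket -> illegal
(4,3): flips 1 -> legal
(4,5): no bracket -> illegal
(5,3): no bracket -> illegal
(5,4): no bracket -> illegal
(5,5): no bracket -> illegal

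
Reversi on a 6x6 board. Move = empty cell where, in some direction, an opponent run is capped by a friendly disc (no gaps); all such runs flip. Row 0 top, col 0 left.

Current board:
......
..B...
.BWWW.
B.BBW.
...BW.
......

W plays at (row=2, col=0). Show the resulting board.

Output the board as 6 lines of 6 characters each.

Place W at (2,0); scan 8 dirs for brackets.
Dir NW: edge -> no flip
Dir N: first cell '.' (not opp) -> no flip
Dir NE: first cell '.' (not opp) -> no flip
Dir W: edge -> no flip
Dir E: opp run (2,1) capped by W -> flip
Dir SW: edge -> no flip
Dir S: opp run (3,0), next='.' -> no flip
Dir SE: first cell '.' (not opp) -> no flip
All flips: (2,1)

Answer: ......
..B...
WWWWW.
B.BBW.
...BW.
......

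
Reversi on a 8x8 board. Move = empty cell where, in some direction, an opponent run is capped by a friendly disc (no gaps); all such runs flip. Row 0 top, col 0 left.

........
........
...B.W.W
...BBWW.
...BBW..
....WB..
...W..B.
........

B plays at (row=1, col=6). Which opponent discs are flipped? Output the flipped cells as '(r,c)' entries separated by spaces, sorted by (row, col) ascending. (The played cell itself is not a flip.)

Answer: (2,5)

Derivation:
Dir NW: first cell '.' (not opp) -> no flip
Dir N: first cell '.' (not opp) -> no flip
Dir NE: first cell '.' (not opp) -> no flip
Dir W: first cell '.' (not opp) -> no flip
Dir E: first cell '.' (not opp) -> no flip
Dir SW: opp run (2,5) capped by B -> flip
Dir S: first cell '.' (not opp) -> no flip
Dir SE: opp run (2,7), next=edge -> no flip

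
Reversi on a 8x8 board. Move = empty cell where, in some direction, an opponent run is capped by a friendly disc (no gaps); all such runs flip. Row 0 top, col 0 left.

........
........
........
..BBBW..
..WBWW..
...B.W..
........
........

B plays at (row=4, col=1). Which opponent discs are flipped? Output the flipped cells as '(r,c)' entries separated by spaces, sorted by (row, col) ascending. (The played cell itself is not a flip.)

Answer: (4,2)

Derivation:
Dir NW: first cell '.' (not opp) -> no flip
Dir N: first cell '.' (not opp) -> no flip
Dir NE: first cell 'B' (not opp) -> no flip
Dir W: first cell '.' (not opp) -> no flip
Dir E: opp run (4,2) capped by B -> flip
Dir SW: first cell '.' (not opp) -> no flip
Dir S: first cell '.' (not opp) -> no flip
Dir SE: first cell '.' (not opp) -> no flip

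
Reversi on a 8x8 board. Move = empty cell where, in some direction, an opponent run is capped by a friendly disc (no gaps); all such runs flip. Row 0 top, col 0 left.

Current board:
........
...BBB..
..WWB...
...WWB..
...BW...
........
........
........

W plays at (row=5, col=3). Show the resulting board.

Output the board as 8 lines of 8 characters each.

Answer: ........
...BBB..
..WWB...
...WWB..
...WW...
...W....
........
........

Derivation:
Place W at (5,3); scan 8 dirs for brackets.
Dir NW: first cell '.' (not opp) -> no flip
Dir N: opp run (4,3) capped by W -> flip
Dir NE: first cell 'W' (not opp) -> no flip
Dir W: first cell '.' (not opp) -> no flip
Dir E: first cell '.' (not opp) -> no flip
Dir SW: first cell '.' (not opp) -> no flip
Dir S: first cell '.' (not opp) -> no flip
Dir SE: first cell '.' (not opp) -> no flip
All flips: (4,3)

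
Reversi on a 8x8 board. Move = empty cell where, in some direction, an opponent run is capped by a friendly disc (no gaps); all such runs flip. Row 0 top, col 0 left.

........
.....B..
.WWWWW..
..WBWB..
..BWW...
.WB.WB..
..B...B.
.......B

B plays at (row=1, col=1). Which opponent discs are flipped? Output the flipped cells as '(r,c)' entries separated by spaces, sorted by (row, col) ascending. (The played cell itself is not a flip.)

Dir NW: first cell '.' (not opp) -> no flip
Dir N: first cell '.' (not opp) -> no flip
Dir NE: first cell '.' (not opp) -> no flip
Dir W: first cell '.' (not opp) -> no flip
Dir E: first cell '.' (not opp) -> no flip
Dir SW: first cell '.' (not opp) -> no flip
Dir S: opp run (2,1), next='.' -> no flip
Dir SE: opp run (2,2) capped by B -> flip

Answer: (2,2)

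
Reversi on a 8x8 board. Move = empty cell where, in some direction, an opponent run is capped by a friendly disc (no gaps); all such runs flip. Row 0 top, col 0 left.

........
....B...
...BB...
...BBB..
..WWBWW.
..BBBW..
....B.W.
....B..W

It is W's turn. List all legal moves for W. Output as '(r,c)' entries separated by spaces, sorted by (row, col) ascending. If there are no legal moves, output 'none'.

Answer: (1,2) (1,3) (1,5) (2,2) (2,5) (5,1) (6,1) (6,2) (6,3) (6,5) (7,3) (7,5)

Derivation:
(0,3): no bracket -> illegal
(0,4): no bracket -> illegal
(0,5): no bracket -> illegal
(1,2): flips 2 -> legal
(1,3): flips 4 -> legal
(1,5): flips 2 -> legal
(2,2): flips 2 -> legal
(2,5): flips 2 -> legal
(2,6): no bracket -> illegal
(3,2): no bracket -> illegal
(3,6): no bracket -> illegal
(4,1): no bracket -> illegal
(5,1): flips 3 -> legal
(6,1): flips 1 -> legal
(6,2): flips 1 -> legal
(6,3): flips 2 -> legal
(6,5): flips 1 -> legal
(7,3): flips 1 -> legal
(7,5): flips 2 -> legal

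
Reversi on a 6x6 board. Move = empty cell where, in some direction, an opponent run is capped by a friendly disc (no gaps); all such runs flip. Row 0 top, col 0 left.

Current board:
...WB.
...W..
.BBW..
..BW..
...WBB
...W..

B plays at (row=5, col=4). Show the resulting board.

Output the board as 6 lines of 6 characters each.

Place B at (5,4); scan 8 dirs for brackets.
Dir NW: opp run (4,3) capped by B -> flip
Dir N: first cell 'B' (not opp) -> no flip
Dir NE: first cell 'B' (not opp) -> no flip
Dir W: opp run (5,3), next='.' -> no flip
Dir E: first cell '.' (not opp) -> no flip
Dir SW: edge -> no flip
Dir S: edge -> no flip
Dir SE: edge -> no flip
All flips: (4,3)

Answer: ...WB.
...W..
.BBW..
..BW..
...BBB
...WB.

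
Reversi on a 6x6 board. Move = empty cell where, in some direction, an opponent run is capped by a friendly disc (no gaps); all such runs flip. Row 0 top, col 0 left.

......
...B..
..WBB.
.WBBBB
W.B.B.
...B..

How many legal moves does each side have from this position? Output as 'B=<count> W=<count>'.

Answer: B=5 W=4

Derivation:
-- B to move --
(1,1): flips 1 -> legal
(1,2): flips 1 -> legal
(2,0): flips 1 -> legal
(2,1): flips 1 -> legal
(3,0): flips 1 -> legal
(4,1): no bracket -> illegal
(5,0): no bracket -> illegal
(5,1): no bracket -> illegal
B mobility = 5
-- W to move --
(0,2): no bracket -> illegal
(0,3): no bracket -> illegal
(0,4): flips 1 -> legal
(1,2): no bracket -> illegal
(1,4): no bracket -> illegal
(1,5): no bracket -> illegal
(2,1): no bracket -> illegal
(2,5): flips 2 -> legal
(4,1): no bracket -> illegal
(4,3): no bracket -> illegal
(4,5): no bracket -> illegal
(5,1): no bracket -> illegal
(5,2): flips 2 -> legal
(5,4): no bracket -> illegal
(5,5): flips 2 -> legal
W mobility = 4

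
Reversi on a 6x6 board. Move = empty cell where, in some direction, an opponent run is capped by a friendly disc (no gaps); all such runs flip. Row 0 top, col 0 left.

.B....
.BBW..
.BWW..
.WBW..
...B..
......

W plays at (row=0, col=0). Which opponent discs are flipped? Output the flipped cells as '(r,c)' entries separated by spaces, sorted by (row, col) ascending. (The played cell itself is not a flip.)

Answer: (1,1)

Derivation:
Dir NW: edge -> no flip
Dir N: edge -> no flip
Dir NE: edge -> no flip
Dir W: edge -> no flip
Dir E: opp run (0,1), next='.' -> no flip
Dir SW: edge -> no flip
Dir S: first cell '.' (not opp) -> no flip
Dir SE: opp run (1,1) capped by W -> flip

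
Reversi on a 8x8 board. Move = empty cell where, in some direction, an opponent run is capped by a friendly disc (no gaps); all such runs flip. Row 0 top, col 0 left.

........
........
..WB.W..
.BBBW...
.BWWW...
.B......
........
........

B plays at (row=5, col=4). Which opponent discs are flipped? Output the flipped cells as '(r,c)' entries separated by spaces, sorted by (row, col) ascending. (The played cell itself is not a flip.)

Dir NW: opp run (4,3) capped by B -> flip
Dir N: opp run (4,4) (3,4), next='.' -> no flip
Dir NE: first cell '.' (not opp) -> no flip
Dir W: first cell '.' (not opp) -> no flip
Dir E: first cell '.' (not opp) -> no flip
Dir SW: first cell '.' (not opp) -> no flip
Dir S: first cell '.' (not opp) -> no flip
Dir SE: first cell '.' (not opp) -> no flip

Answer: (4,3)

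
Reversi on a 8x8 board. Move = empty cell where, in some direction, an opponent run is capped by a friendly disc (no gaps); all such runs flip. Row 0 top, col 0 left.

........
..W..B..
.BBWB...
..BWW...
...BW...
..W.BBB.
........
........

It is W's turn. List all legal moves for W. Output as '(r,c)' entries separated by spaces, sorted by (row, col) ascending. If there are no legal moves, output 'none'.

(0,4): no bracket -> illegal
(0,5): no bracket -> illegal
(0,6): flips 2 -> legal
(1,0): no bracket -> illegal
(1,1): flips 1 -> legal
(1,3): no bracket -> illegal
(1,4): flips 1 -> legal
(1,6): no bracket -> illegal
(2,0): flips 2 -> legal
(2,5): flips 1 -> legal
(2,6): no bracket -> illegal
(3,0): flips 1 -> legal
(3,1): flips 1 -> legal
(3,5): no bracket -> illegal
(4,1): flips 1 -> legal
(4,2): flips 3 -> legal
(4,5): no bracket -> illegal
(4,6): no bracket -> illegal
(4,7): no bracket -> illegal
(5,3): flips 1 -> legal
(5,7): no bracket -> illegal
(6,3): no bracket -> illegal
(6,4): flips 1 -> legal
(6,5): no bracket -> illegal
(6,6): flips 1 -> legal
(6,7): no bracket -> illegal

Answer: (0,6) (1,1) (1,4) (2,0) (2,5) (3,0) (3,1) (4,1) (4,2) (5,3) (6,4) (6,6)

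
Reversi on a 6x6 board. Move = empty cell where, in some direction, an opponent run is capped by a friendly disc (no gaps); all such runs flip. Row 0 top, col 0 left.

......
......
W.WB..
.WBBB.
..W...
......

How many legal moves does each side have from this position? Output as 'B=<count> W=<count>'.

-- B to move --
(1,0): no bracket -> illegal
(1,1): flips 1 -> legal
(1,2): flips 1 -> legal
(1,3): no bracket -> illegal
(2,1): flips 1 -> legal
(3,0): flips 1 -> legal
(4,0): no bracket -> illegal
(4,1): no bracket -> illegal
(4,3): no bracket -> illegal
(5,1): flips 1 -> legal
(5,2): flips 1 -> legal
(5,3): no bracket -> illegal
B mobility = 6
-- W to move --
(1,2): no bracket -> illegal
(1,3): no bracket -> illegal
(1,4): no bracket -> illegal
(2,1): no bracket -> illegal
(2,4): flips 2 -> legal
(2,5): no bracket -> illegal
(3,5): flips 3 -> legal
(4,1): no bracket -> illegal
(4,3): no bracket -> illegal
(4,4): flips 1 -> legal
(4,5): no bracket -> illegal
W mobility = 3

Answer: B=6 W=3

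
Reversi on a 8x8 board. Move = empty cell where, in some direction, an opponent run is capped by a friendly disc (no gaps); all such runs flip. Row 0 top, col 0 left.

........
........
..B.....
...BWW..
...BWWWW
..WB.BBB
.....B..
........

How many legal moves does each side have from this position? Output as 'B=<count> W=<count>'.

Answer: B=8 W=10

Derivation:
-- B to move --
(2,3): flips 2 -> legal
(2,4): flips 2 -> legal
(2,5): flips 3 -> legal
(2,6): flips 2 -> legal
(3,6): flips 3 -> legal
(3,7): flips 2 -> legal
(4,1): no bracket -> illegal
(4,2): no bracket -> illegal
(5,1): flips 1 -> legal
(5,4): no bracket -> illegal
(6,1): flips 1 -> legal
(6,2): no bracket -> illegal
(6,3): no bracket -> illegal
B mobility = 8
-- W to move --
(1,1): flips 2 -> legal
(1,2): no bracket -> illegal
(1,3): no bracket -> illegal
(2,1): no bracket -> illegal
(2,3): no bracket -> illegal
(2,4): no bracket -> illegal
(3,1): no bracket -> illegal
(3,2): flips 1 -> legal
(4,2): flips 1 -> legal
(5,4): flips 1 -> legal
(6,2): flips 1 -> legal
(6,3): no bracket -> illegal
(6,4): flips 1 -> legal
(6,6): flips 2 -> legal
(6,7): flips 2 -> legal
(7,4): flips 2 -> legal
(7,5): flips 2 -> legal
(7,6): no bracket -> illegal
W mobility = 10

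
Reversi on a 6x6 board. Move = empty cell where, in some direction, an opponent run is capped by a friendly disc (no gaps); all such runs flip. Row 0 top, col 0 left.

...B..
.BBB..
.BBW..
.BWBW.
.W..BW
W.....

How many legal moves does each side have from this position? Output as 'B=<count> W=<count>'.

-- B to move --
(1,4): no bracket -> illegal
(2,4): flips 2 -> legal
(2,5): no bracket -> illegal
(3,0): no bracket -> illegal
(3,5): flips 1 -> legal
(4,0): no bracket -> illegal
(4,2): flips 1 -> legal
(4,3): flips 1 -> legal
(5,1): flips 1 -> legal
(5,2): no bracket -> illegal
(5,4): no bracket -> illegal
(5,5): no bracket -> illegal
B mobility = 5
-- W to move --
(0,0): no bracket -> illegal
(0,1): flips 4 -> legal
(0,2): flips 2 -> legal
(0,4): no bracket -> illegal
(1,0): flips 1 -> legal
(1,4): no bracket -> illegal
(2,0): flips 2 -> legal
(2,4): no bracket -> illegal
(3,0): flips 1 -> legal
(3,5): no bracket -> illegal
(4,0): no bracket -> illegal
(4,2): no bracket -> illegal
(4,3): flips 2 -> legal
(5,3): no bracket -> illegal
(5,4): flips 1 -> legal
(5,5): no bracket -> illegal
W mobility = 7

Answer: B=5 W=7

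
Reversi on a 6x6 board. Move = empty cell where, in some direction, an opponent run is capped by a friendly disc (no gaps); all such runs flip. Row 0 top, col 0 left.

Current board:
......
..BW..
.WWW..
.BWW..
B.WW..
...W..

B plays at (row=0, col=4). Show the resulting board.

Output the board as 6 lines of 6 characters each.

Answer: ....B.
..BB..
.WBW..
.BWW..
B.WW..
...W..

Derivation:
Place B at (0,4); scan 8 dirs for brackets.
Dir NW: edge -> no flip
Dir N: edge -> no flip
Dir NE: edge -> no flip
Dir W: first cell '.' (not opp) -> no flip
Dir E: first cell '.' (not opp) -> no flip
Dir SW: opp run (1,3) (2,2) capped by B -> flip
Dir S: first cell '.' (not opp) -> no flip
Dir SE: first cell '.' (not opp) -> no flip
All flips: (1,3) (2,2)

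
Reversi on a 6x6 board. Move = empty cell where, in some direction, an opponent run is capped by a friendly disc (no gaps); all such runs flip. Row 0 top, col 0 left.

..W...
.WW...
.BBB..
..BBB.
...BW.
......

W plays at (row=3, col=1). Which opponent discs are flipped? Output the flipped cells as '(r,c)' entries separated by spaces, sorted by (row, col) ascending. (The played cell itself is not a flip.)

Dir NW: first cell '.' (not opp) -> no flip
Dir N: opp run (2,1) capped by W -> flip
Dir NE: opp run (2,2), next='.' -> no flip
Dir W: first cell '.' (not opp) -> no flip
Dir E: opp run (3,2) (3,3) (3,4), next='.' -> no flip
Dir SW: first cell '.' (not opp) -> no flip
Dir S: first cell '.' (not opp) -> no flip
Dir SE: first cell '.' (not opp) -> no flip

Answer: (2,1)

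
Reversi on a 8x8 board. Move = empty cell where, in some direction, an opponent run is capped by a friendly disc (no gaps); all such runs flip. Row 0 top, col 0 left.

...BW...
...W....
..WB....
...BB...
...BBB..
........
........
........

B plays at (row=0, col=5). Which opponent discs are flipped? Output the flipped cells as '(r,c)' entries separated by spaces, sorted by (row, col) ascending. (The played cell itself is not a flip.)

Dir NW: edge -> no flip
Dir N: edge -> no flip
Dir NE: edge -> no flip
Dir W: opp run (0,4) capped by B -> flip
Dir E: first cell '.' (not opp) -> no flip
Dir SW: first cell '.' (not opp) -> no flip
Dir S: first cell '.' (not opp) -> no flip
Dir SE: first cell '.' (not opp) -> no flip

Answer: (0,4)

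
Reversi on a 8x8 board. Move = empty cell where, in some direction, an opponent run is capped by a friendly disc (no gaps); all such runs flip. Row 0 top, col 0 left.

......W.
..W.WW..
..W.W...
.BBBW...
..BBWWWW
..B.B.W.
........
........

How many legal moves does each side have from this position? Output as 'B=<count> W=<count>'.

Answer: B=8 W=8

Derivation:
-- B to move --
(0,1): no bracket -> illegal
(0,2): flips 2 -> legal
(0,3): no bracket -> illegal
(0,4): flips 4 -> legal
(0,5): no bracket -> illegal
(0,7): no bracket -> illegal
(1,1): flips 1 -> legal
(1,3): flips 1 -> legal
(1,6): no bracket -> illegal
(1,7): no bracket -> illegal
(2,1): no bracket -> illegal
(2,3): no bracket -> illegal
(2,5): flips 1 -> legal
(2,6): no bracket -> illegal
(3,5): flips 1 -> legal
(3,6): flips 1 -> legal
(3,7): no bracket -> illegal
(5,3): no bracket -> illegal
(5,5): flips 1 -> legal
(5,7): no bracket -> illegal
(6,5): no bracket -> illegal
(6,6): no bracket -> illegal
(6,7): no bracket -> illegal
B mobility = 8
-- W to move --
(2,0): no bracket -> illegal
(2,1): no bracket -> illegal
(2,3): no bracket -> illegal
(3,0): flips 3 -> legal
(4,0): flips 1 -> legal
(4,1): flips 2 -> legal
(5,1): flips 2 -> legal
(5,3): no bracket -> illegal
(5,5): no bracket -> illegal
(6,1): flips 2 -> legal
(6,2): flips 3 -> legal
(6,3): flips 1 -> legal
(6,4): flips 1 -> legal
(6,5): no bracket -> illegal
W mobility = 8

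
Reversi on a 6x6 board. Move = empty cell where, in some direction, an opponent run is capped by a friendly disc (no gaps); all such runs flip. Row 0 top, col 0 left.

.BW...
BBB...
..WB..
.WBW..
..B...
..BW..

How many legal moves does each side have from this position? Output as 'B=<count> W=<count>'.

Answer: B=9 W=5

Derivation:
-- B to move --
(0,3): flips 1 -> legal
(1,3): no bracket -> illegal
(2,0): flips 1 -> legal
(2,1): flips 1 -> legal
(2,4): flips 1 -> legal
(3,0): flips 1 -> legal
(3,4): flips 1 -> legal
(4,0): no bracket -> illegal
(4,1): no bracket -> illegal
(4,3): flips 1 -> legal
(4,4): flips 2 -> legal
(5,4): flips 1 -> legal
B mobility = 9
-- W to move --
(0,0): flips 2 -> legal
(0,3): no bracket -> illegal
(1,3): flips 1 -> legal
(1,4): no bracket -> illegal
(2,0): flips 1 -> legal
(2,1): no bracket -> illegal
(2,4): flips 1 -> legal
(3,4): no bracket -> illegal
(4,1): no bracket -> illegal
(4,3): no bracket -> illegal
(5,1): flips 2 -> legal
W mobility = 5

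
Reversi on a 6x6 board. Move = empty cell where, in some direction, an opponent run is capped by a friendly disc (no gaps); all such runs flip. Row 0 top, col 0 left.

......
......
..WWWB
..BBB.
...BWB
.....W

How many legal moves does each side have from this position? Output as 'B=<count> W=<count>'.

Answer: B=7 W=4

Derivation:
-- B to move --
(1,1): flips 1 -> legal
(1,2): flips 2 -> legal
(1,3): flips 1 -> legal
(1,4): flips 2 -> legal
(1,5): flips 1 -> legal
(2,1): flips 3 -> legal
(3,1): no bracket -> illegal
(3,5): no bracket -> illegal
(5,3): no bracket -> illegal
(5,4): flips 1 -> legal
B mobility = 7
-- W to move --
(1,4): no bracket -> illegal
(1,5): no bracket -> illegal
(2,1): no bracket -> illegal
(3,1): no bracket -> illegal
(3,5): flips 1 -> legal
(4,1): flips 1 -> legal
(4,2): flips 3 -> legal
(5,2): no bracket -> illegal
(5,3): flips 2 -> legal
(5,4): no bracket -> illegal
W mobility = 4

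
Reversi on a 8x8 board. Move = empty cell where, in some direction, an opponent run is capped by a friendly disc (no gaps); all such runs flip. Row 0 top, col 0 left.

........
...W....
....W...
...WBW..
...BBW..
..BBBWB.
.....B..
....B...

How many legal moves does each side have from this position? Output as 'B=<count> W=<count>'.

Answer: B=9 W=9

Derivation:
-- B to move --
(0,2): no bracket -> illegal
(0,3): no bracket -> illegal
(0,4): no bracket -> illegal
(1,2): no bracket -> illegal
(1,4): flips 1 -> legal
(1,5): no bracket -> illegal
(2,2): flips 1 -> legal
(2,3): flips 1 -> legal
(2,5): flips 3 -> legal
(2,6): flips 1 -> legal
(3,2): flips 1 -> legal
(3,6): flips 2 -> legal
(4,2): no bracket -> illegal
(4,6): flips 1 -> legal
(6,4): no bracket -> illegal
(6,6): flips 1 -> legal
B mobility = 9
-- W to move --
(2,3): flips 1 -> legal
(2,5): no bracket -> illegal
(3,2): no bracket -> illegal
(4,1): no bracket -> illegal
(4,2): flips 2 -> legal
(4,6): no bracket -> illegal
(4,7): no bracket -> illegal
(5,1): flips 3 -> legal
(5,7): flips 1 -> legal
(6,1): no bracket -> illegal
(6,2): flips 2 -> legal
(6,3): flips 3 -> legal
(6,4): flips 3 -> legal
(6,6): no bracket -> illegal
(6,7): flips 1 -> legal
(7,3): no bracket -> illegal
(7,5): flips 1 -> legal
(7,6): no bracket -> illegal
W mobility = 9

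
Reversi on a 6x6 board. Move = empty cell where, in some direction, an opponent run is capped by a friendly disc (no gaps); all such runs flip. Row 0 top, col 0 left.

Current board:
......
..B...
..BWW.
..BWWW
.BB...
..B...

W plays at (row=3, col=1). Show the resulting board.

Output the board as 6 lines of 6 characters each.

Place W at (3,1); scan 8 dirs for brackets.
Dir NW: first cell '.' (not opp) -> no flip
Dir N: first cell '.' (not opp) -> no flip
Dir NE: opp run (2,2), next='.' -> no flip
Dir W: first cell '.' (not opp) -> no flip
Dir E: opp run (3,2) capped by W -> flip
Dir SW: first cell '.' (not opp) -> no flip
Dir S: opp run (4,1), next='.' -> no flip
Dir SE: opp run (4,2), next='.' -> no flip
All flips: (3,2)

Answer: ......
..B...
..BWW.
.WWWWW
.BB...
..B...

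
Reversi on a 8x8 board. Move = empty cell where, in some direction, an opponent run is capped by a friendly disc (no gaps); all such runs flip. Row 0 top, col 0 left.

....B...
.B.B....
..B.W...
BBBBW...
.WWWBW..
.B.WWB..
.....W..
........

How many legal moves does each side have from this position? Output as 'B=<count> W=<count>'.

Answer: B=12 W=9

Derivation:
-- B to move --
(1,4): flips 2 -> legal
(1,5): flips 1 -> legal
(2,3): no bracket -> illegal
(2,5): no bracket -> illegal
(3,5): flips 3 -> legal
(3,6): no bracket -> illegal
(4,0): flips 3 -> legal
(4,6): flips 1 -> legal
(5,0): flips 1 -> legal
(5,2): flips 4 -> legal
(5,6): no bracket -> illegal
(6,2): flips 1 -> legal
(6,3): flips 2 -> legal
(6,4): flips 3 -> legal
(6,6): no bracket -> illegal
(7,4): no bracket -> illegal
(7,5): flips 1 -> legal
(7,6): flips 3 -> legal
B mobility = 12
-- W to move --
(0,0): no bracket -> illegal
(0,1): no bracket -> illegal
(0,2): flips 1 -> legal
(0,3): no bracket -> illegal
(0,5): no bracket -> illegal
(1,0): no bracket -> illegal
(1,2): flips 2 -> legal
(1,4): no bracket -> illegal
(1,5): no bracket -> illegal
(2,0): flips 1 -> legal
(2,1): flips 2 -> legal
(2,3): flips 2 -> legal
(3,5): flips 1 -> legal
(4,0): no bracket -> illegal
(4,6): no bracket -> illegal
(5,0): no bracket -> illegal
(5,2): no bracket -> illegal
(5,6): flips 1 -> legal
(6,0): flips 1 -> legal
(6,1): flips 1 -> legal
(6,2): no bracket -> illegal
(6,4): no bracket -> illegal
(6,6): no bracket -> illegal
W mobility = 9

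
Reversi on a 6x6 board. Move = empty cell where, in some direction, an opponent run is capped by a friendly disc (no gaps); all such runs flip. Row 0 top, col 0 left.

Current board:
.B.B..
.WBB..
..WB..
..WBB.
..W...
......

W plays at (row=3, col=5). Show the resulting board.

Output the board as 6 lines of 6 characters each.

Place W at (3,5); scan 8 dirs for brackets.
Dir NW: first cell '.' (not opp) -> no flip
Dir N: first cell '.' (not opp) -> no flip
Dir NE: edge -> no flip
Dir W: opp run (3,4) (3,3) capped by W -> flip
Dir E: edge -> no flip
Dir SW: first cell '.' (not opp) -> no flip
Dir S: first cell '.' (not opp) -> no flip
Dir SE: edge -> no flip
All flips: (3,3) (3,4)

Answer: .B.B..
.WBB..
..WB..
..WWWW
..W...
......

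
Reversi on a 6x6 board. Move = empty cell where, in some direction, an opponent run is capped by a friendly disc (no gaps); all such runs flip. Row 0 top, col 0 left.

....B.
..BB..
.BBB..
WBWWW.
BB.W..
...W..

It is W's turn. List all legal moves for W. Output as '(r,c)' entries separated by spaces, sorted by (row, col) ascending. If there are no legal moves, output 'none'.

Answer: (0,1) (0,2) (0,3) (1,0) (1,1) (1,4) (5,0) (5,2)

Derivation:
(0,1): flips 2 -> legal
(0,2): flips 2 -> legal
(0,3): flips 4 -> legal
(0,5): no bracket -> illegal
(1,0): flips 1 -> legal
(1,1): flips 1 -> legal
(1,4): flips 1 -> legal
(1,5): no bracket -> illegal
(2,0): no bracket -> illegal
(2,4): no bracket -> illegal
(4,2): no bracket -> illegal
(5,0): flips 2 -> legal
(5,1): no bracket -> illegal
(5,2): flips 1 -> legal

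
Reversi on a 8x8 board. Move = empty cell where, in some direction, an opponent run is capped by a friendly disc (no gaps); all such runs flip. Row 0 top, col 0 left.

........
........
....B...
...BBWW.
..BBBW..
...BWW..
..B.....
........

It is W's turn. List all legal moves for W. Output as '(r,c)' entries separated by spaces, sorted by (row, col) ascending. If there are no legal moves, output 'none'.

(1,3): flips 1 -> legal
(1,4): flips 3 -> legal
(1,5): no bracket -> illegal
(2,2): flips 2 -> legal
(2,3): flips 1 -> legal
(2,5): no bracket -> illegal
(3,1): no bracket -> illegal
(3,2): flips 3 -> legal
(4,1): flips 3 -> legal
(5,1): no bracket -> illegal
(5,2): flips 1 -> legal
(6,1): no bracket -> illegal
(6,3): no bracket -> illegal
(6,4): no bracket -> illegal
(7,1): flips 3 -> legal
(7,2): no bracket -> illegal
(7,3): no bracket -> illegal

Answer: (1,3) (1,4) (2,2) (2,3) (3,2) (4,1) (5,2) (7,1)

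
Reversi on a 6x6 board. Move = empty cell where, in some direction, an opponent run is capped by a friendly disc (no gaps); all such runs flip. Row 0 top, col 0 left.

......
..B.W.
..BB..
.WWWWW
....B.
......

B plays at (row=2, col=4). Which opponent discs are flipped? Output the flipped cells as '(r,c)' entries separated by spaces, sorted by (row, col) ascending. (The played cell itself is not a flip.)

Dir NW: first cell '.' (not opp) -> no flip
Dir N: opp run (1,4), next='.' -> no flip
Dir NE: first cell '.' (not opp) -> no flip
Dir W: first cell 'B' (not opp) -> no flip
Dir E: first cell '.' (not opp) -> no flip
Dir SW: opp run (3,3), next='.' -> no flip
Dir S: opp run (3,4) capped by B -> flip
Dir SE: opp run (3,5), next=edge -> no flip

Answer: (3,4)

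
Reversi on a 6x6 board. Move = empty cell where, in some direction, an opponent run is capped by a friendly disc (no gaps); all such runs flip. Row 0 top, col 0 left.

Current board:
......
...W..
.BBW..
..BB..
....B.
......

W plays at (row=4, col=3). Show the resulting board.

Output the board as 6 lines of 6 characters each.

Answer: ......
...W..
.BBW..
..BW..
...WB.
......

Derivation:
Place W at (4,3); scan 8 dirs for brackets.
Dir NW: opp run (3,2) (2,1), next='.' -> no flip
Dir N: opp run (3,3) capped by W -> flip
Dir NE: first cell '.' (not opp) -> no flip
Dir W: first cell '.' (not opp) -> no flip
Dir E: opp run (4,4), next='.' -> no flip
Dir SW: first cell '.' (not opp) -> no flip
Dir S: first cell '.' (not opp) -> no flip
Dir SE: first cell '.' (not opp) -> no flip
All flips: (3,3)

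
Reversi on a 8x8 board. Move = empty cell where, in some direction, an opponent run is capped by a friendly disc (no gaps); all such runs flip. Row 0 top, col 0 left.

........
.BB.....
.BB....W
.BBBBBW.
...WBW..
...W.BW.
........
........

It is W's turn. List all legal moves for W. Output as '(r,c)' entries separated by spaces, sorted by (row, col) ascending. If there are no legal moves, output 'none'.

(0,0): no bracket -> illegal
(0,1): no bracket -> illegal
(0,2): no bracket -> illegal
(0,3): no bracket -> illegal
(1,0): flips 2 -> legal
(1,3): no bracket -> illegal
(2,0): no bracket -> illegal
(2,3): flips 2 -> legal
(2,4): no bracket -> illegal
(2,5): flips 2 -> legal
(2,6): flips 2 -> legal
(3,0): flips 5 -> legal
(4,0): no bracket -> illegal
(4,1): no bracket -> illegal
(4,2): no bracket -> illegal
(4,6): no bracket -> illegal
(5,4): flips 1 -> legal
(6,4): no bracket -> illegal
(6,5): flips 1 -> legal
(6,6): no bracket -> illegal

Answer: (1,0) (2,3) (2,5) (2,6) (3,0) (5,4) (6,5)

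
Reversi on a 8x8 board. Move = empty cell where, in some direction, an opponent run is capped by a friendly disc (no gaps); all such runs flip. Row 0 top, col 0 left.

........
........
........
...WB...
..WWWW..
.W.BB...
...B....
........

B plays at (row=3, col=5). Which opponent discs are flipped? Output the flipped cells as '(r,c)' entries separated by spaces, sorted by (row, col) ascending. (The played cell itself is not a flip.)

Dir NW: first cell '.' (not opp) -> no flip
Dir N: first cell '.' (not opp) -> no flip
Dir NE: first cell '.' (not opp) -> no flip
Dir W: first cell 'B' (not opp) -> no flip
Dir E: first cell '.' (not opp) -> no flip
Dir SW: opp run (4,4) capped by B -> flip
Dir S: opp run (4,5), next='.' -> no flip
Dir SE: first cell '.' (not opp) -> no flip

Answer: (4,4)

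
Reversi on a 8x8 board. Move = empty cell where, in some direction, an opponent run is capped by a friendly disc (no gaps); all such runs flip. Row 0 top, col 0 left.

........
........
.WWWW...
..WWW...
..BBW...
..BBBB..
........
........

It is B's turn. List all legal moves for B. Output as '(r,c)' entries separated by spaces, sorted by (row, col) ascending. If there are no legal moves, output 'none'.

(1,0): flips 2 -> legal
(1,1): flips 3 -> legal
(1,2): flips 2 -> legal
(1,3): flips 2 -> legal
(1,4): flips 3 -> legal
(1,5): flips 2 -> legal
(2,0): no bracket -> illegal
(2,5): flips 1 -> legal
(3,0): no bracket -> illegal
(3,1): no bracket -> illegal
(3,5): flips 1 -> legal
(4,1): no bracket -> illegal
(4,5): flips 1 -> legal

Answer: (1,0) (1,1) (1,2) (1,3) (1,4) (1,5) (2,5) (3,5) (4,5)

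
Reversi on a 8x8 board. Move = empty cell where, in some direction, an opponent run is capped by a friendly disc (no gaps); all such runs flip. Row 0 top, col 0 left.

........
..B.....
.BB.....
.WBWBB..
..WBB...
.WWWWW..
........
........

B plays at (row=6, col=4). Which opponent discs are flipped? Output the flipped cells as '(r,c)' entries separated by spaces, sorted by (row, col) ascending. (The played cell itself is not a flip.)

Dir NW: opp run (5,3) (4,2) (3,1), next='.' -> no flip
Dir N: opp run (5,4) capped by B -> flip
Dir NE: opp run (5,5), next='.' -> no flip
Dir W: first cell '.' (not opp) -> no flip
Dir E: first cell '.' (not opp) -> no flip
Dir SW: first cell '.' (not opp) -> no flip
Dir S: first cell '.' (not opp) -> no flip
Dir SE: first cell '.' (not opp) -> no flip

Answer: (5,4)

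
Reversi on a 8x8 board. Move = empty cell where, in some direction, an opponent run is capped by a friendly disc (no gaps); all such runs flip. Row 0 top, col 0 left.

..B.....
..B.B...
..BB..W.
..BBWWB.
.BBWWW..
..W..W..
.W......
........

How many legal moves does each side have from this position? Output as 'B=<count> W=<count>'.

Answer: B=8 W=10

Derivation:
-- B to move --
(1,5): no bracket -> illegal
(1,6): flips 1 -> legal
(1,7): no bracket -> illegal
(2,4): no bracket -> illegal
(2,5): no bracket -> illegal
(2,7): no bracket -> illegal
(3,7): no bracket -> illegal
(4,6): flips 3 -> legal
(5,0): no bracket -> illegal
(5,1): no bracket -> illegal
(5,3): flips 1 -> legal
(5,4): flips 2 -> legal
(5,6): flips 2 -> legal
(6,0): no bracket -> illegal
(6,2): flips 1 -> legal
(6,3): flips 1 -> legal
(6,4): no bracket -> illegal
(6,5): no bracket -> illegal
(6,6): flips 2 -> legal
(7,0): no bracket -> illegal
(7,1): no bracket -> illegal
(7,2): no bracket -> illegal
B mobility = 8
-- W to move --
(0,1): flips 2 -> legal
(0,3): no bracket -> illegal
(0,4): no bracket -> illegal
(0,5): no bracket -> illegal
(1,1): flips 2 -> legal
(1,3): flips 2 -> legal
(1,5): no bracket -> illegal
(2,1): flips 1 -> legal
(2,4): no bracket -> illegal
(2,5): no bracket -> illegal
(2,7): flips 1 -> legal
(3,0): flips 1 -> legal
(3,1): flips 2 -> legal
(3,7): flips 1 -> legal
(4,0): flips 2 -> legal
(4,6): flips 1 -> legal
(4,7): no bracket -> illegal
(5,0): no bracket -> illegal
(5,1): no bracket -> illegal
(5,3): no bracket -> illegal
W mobility = 10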